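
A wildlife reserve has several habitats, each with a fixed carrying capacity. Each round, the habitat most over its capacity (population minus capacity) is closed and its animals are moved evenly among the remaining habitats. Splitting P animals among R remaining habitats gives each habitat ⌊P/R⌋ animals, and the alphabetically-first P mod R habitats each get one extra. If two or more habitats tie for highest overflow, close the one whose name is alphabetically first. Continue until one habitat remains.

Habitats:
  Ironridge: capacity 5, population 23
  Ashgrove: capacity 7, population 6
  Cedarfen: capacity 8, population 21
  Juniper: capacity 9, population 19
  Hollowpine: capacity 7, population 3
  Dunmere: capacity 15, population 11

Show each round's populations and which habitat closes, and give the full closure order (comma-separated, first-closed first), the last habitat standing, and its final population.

Round 1: Ashgrove=6 Cedarfen=21 Dunmere=11 Hollowpine=3 Ironridge=23 Juniper=19 → close Ironridge (overflow 18)
  23÷5 = 4 each, +1 to first 3
Round 2: Ashgrove=11 Cedarfen=26 Dunmere=16 Hollowpine=7 Juniper=23 → close Cedarfen (overflow 18)
  26÷4 = 6 each, +1 to first 2
Round 3: Ashgrove=18 Dunmere=23 Hollowpine=13 Juniper=29 → close Juniper (overflow 20)
  29÷3 = 9 each, +1 to first 2
Round 4: Ashgrove=28 Dunmere=33 Hollowpine=22 → close Ashgrove (overflow 21)
  28÷2 = 14 each, +1 to first 0
Round 5: Dunmere=47 Hollowpine=36 → close Dunmere (overflow 32)
  47÷1 = 47 each, +1 to first 0

Closure order: Ironridge, Cedarfen, Juniper, Ashgrove, Dunmere
Last habitat: Hollowpine with 83 animals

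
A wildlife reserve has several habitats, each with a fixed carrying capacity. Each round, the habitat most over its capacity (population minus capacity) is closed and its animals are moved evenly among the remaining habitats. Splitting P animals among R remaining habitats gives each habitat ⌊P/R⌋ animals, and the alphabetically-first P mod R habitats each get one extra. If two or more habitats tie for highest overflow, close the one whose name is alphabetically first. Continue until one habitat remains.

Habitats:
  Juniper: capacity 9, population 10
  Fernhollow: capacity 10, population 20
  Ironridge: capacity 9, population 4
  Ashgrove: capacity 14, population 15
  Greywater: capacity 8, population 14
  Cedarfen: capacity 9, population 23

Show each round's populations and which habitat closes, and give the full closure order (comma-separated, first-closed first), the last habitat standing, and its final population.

Closure order: Cedarfen, Fernhollow, Greywater, Ashgrove, Juniper
Last habitat: Ironridge with 86 animals

Round 1: Ashgrove=15 Cedarfen=23 Fernhollow=20 Greywater=14 Ironridge=4 Juniper=10 → close Cedarfen (overflow 14)
  23÷5 = 4 each, +1 to first 3
Round 2: Ashgrove=20 Fernhollow=25 Greywater=19 Ironridge=8 Juniper=14 → close Fernhollow (overflow 15)
  25÷4 = 6 each, +1 to first 1
Round 3: Ashgrove=27 Greywater=25 Ironridge=14 Juniper=20 → close Greywater (overflow 17)
  25÷3 = 8 each, +1 to first 1
Round 4: Ashgrove=36 Ironridge=22 Juniper=28 → close Ashgrove (overflow 22)
  36÷2 = 18 each, +1 to first 0
Round 5: Ironridge=40 Juniper=46 → close Juniper (overflow 37)
  46÷1 = 46 each, +1 to first 0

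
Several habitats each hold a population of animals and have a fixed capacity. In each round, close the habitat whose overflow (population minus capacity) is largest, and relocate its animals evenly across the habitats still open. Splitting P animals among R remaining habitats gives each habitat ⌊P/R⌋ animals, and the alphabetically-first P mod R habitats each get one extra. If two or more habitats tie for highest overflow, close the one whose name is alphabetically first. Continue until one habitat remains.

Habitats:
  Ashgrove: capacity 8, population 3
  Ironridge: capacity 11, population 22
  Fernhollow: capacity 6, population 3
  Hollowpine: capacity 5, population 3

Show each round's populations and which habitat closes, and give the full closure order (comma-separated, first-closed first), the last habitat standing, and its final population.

Closure order: Ironridge, Hollowpine, Fernhollow
Last habitat: Ashgrove with 31 animals

Round 1: Ashgrove=3 Fernhollow=3 Hollowpine=3 Ironridge=22 → close Ironridge (overflow 11)
  22÷3 = 7 each, +1 to first 1
Round 2: Ashgrove=11 Fernhollow=10 Hollowpine=10 → close Hollowpine (overflow 5)
  10÷2 = 5 each, +1 to first 0
Round 3: Ashgrove=16 Fernhollow=15 → close Fernhollow (overflow 9)
  15÷1 = 15 each, +1 to first 0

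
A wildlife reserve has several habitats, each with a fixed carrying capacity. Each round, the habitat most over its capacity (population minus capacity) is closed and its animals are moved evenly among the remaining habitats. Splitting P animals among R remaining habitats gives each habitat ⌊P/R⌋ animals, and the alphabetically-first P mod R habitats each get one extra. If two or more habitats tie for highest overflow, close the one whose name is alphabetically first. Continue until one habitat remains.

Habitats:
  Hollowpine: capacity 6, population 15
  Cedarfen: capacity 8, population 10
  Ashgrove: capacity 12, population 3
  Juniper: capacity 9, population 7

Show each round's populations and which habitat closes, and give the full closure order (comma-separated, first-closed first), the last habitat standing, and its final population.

Closure order: Hollowpine, Cedarfen, Juniper
Last habitat: Ashgrove with 35 animals

Round 1: Ashgrove=3 Cedarfen=10 Hollowpine=15 Juniper=7 → close Hollowpine (overflow 9)
  15÷3 = 5 each, +1 to first 0
Round 2: Ashgrove=8 Cedarfen=15 Juniper=12 → close Cedarfen (overflow 7)
  15÷2 = 7 each, +1 to first 1
Round 3: Ashgrove=16 Juniper=19 → close Juniper (overflow 10)
  19÷1 = 19 each, +1 to first 0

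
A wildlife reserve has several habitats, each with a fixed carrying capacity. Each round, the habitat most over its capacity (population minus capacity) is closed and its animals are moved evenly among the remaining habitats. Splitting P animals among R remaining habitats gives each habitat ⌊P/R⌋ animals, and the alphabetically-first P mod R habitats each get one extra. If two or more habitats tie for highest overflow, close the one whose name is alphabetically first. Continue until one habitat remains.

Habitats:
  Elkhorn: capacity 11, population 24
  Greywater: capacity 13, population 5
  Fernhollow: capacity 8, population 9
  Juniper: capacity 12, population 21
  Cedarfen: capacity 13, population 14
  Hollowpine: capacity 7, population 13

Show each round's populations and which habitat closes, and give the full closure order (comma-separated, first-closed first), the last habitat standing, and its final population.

Round 1: Cedarfen=14 Elkhorn=24 Fernhollow=9 Greywater=5 Hollowpine=13 Juniper=21 → close Elkhorn (overflow 13)
  24÷5 = 4 each, +1 to first 4
Round 2: Cedarfen=19 Fernhollow=14 Greywater=10 Hollowpine=18 Juniper=25 → close Juniper (overflow 13)
  25÷4 = 6 each, +1 to first 1
Round 3: Cedarfen=26 Fernhollow=20 Greywater=16 Hollowpine=24 → close Hollowpine (overflow 17)
  24÷3 = 8 each, +1 to first 0
Round 4: Cedarfen=34 Fernhollow=28 Greywater=24 → close Cedarfen (overflow 21)
  34÷2 = 17 each, +1 to first 0
Round 5: Fernhollow=45 Greywater=41 → close Fernhollow (overflow 37)
  45÷1 = 45 each, +1 to first 0

Closure order: Elkhorn, Juniper, Hollowpine, Cedarfen, Fernhollow
Last habitat: Greywater with 86 animals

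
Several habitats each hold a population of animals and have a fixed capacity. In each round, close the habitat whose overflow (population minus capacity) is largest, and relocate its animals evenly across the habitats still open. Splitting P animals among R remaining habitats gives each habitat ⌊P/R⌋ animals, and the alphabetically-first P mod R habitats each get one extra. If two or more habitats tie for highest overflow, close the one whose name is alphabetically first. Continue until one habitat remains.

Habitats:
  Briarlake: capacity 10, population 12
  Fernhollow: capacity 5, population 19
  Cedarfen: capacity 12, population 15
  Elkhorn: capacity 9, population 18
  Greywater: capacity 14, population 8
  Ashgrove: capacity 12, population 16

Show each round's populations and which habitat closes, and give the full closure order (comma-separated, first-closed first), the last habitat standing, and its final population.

Round 1: Ashgrove=16 Briarlake=12 Cedarfen=15 Elkhorn=18 Fernhollow=19 Greywater=8 → close Fernhollow (overflow 14)
  19÷5 = 3 each, +1 to first 4
Round 2: Ashgrove=20 Briarlake=16 Cedarfen=19 Elkhorn=22 Greywater=11 → close Elkhorn (overflow 13)
  22÷4 = 5 each, +1 to first 2
Round 3: Ashgrove=26 Briarlake=22 Cedarfen=24 Greywater=16 → close Ashgrove (overflow 14)
  26÷3 = 8 each, +1 to first 2
Round 4: Briarlake=31 Cedarfen=33 Greywater=24 → close Briarlake (overflow 21)
  31÷2 = 15 each, +1 to first 1
Round 5: Cedarfen=49 Greywater=39 → close Cedarfen (overflow 37)
  49÷1 = 49 each, +1 to first 0

Closure order: Fernhollow, Elkhorn, Ashgrove, Briarlake, Cedarfen
Last habitat: Greywater with 88 animals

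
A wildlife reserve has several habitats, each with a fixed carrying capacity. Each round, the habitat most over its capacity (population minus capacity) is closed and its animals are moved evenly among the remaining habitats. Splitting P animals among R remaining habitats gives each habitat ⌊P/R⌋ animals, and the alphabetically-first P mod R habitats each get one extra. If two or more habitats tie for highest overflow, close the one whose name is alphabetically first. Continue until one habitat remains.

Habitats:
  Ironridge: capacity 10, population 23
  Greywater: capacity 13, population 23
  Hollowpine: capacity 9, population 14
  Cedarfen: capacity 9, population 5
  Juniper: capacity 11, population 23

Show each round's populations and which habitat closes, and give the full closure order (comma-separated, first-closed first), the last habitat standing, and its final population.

Round 1: Cedarfen=5 Greywater=23 Hollowpine=14 Ironridge=23 Juniper=23 → close Ironridge (overflow 13)
  23÷4 = 5 each, +1 to first 3
Round 2: Cedarfen=11 Greywater=29 Hollowpine=20 Juniper=28 → close Juniper (overflow 17)
  28÷3 = 9 each, +1 to first 1
Round 3: Cedarfen=21 Greywater=38 Hollowpine=29 → close Greywater (overflow 25)
  38÷2 = 19 each, +1 to first 0
Round 4: Cedarfen=40 Hollowpine=48 → close Hollowpine (overflow 39)
  48÷1 = 48 each, +1 to first 0

Closure order: Ironridge, Juniper, Greywater, Hollowpine
Last habitat: Cedarfen with 88 animals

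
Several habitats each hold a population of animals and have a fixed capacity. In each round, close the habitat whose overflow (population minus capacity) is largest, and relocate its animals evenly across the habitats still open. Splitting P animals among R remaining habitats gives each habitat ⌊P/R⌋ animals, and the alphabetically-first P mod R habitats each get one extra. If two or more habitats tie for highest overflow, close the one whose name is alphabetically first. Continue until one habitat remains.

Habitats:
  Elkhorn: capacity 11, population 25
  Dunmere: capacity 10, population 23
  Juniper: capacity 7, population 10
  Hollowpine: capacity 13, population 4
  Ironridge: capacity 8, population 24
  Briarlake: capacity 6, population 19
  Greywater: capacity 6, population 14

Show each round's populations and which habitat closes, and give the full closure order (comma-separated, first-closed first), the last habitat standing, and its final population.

Round 1: Briarlake=19 Dunmere=23 Elkhorn=25 Greywater=14 Hollowpine=4 Ironridge=24 Juniper=10 → close Ironridge (overflow 16)
  24÷6 = 4 each, +1 to first 0
Round 2: Briarlake=23 Dunmere=27 Elkhorn=29 Greywater=18 Hollowpine=8 Juniper=14 → close Elkhorn (overflow 18)
  29÷5 = 5 each, +1 to first 4
Round 3: Briarlake=29 Dunmere=33 Greywater=24 Hollowpine=14 Juniper=19 → close Briarlake (overflow 23)
  29÷4 = 7 each, +1 to first 1
Round 4: Dunmere=41 Greywater=31 Hollowpine=21 Juniper=26 → close Dunmere (overflow 31)
  41÷3 = 13 each, +1 to first 2
Round 5: Greywater=45 Hollowpine=35 Juniper=39 → close Greywater (overflow 39)
  45÷2 = 22 each, +1 to first 1
Round 6: Hollowpine=58 Juniper=61 → close Juniper (overflow 54)
  61÷1 = 61 each, +1 to first 0

Closure order: Ironridge, Elkhorn, Briarlake, Dunmere, Greywater, Juniper
Last habitat: Hollowpine with 119 animals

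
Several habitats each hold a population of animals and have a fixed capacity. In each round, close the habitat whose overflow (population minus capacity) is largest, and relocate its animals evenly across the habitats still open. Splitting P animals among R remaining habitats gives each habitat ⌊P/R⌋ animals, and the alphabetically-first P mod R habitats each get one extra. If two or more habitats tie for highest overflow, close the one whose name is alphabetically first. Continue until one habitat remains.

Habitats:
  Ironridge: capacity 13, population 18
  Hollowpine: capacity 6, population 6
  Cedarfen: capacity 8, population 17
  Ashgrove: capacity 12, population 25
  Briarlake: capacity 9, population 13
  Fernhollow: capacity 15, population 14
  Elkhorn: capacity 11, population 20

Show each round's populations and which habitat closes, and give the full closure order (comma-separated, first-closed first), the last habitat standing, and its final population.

Round 1: Ashgrove=25 Briarlake=13 Cedarfen=17 Elkhorn=20 Fernhollow=14 Hollowpine=6 Ironridge=18 → close Ashgrove (overflow 13)
  25÷6 = 4 each, +1 to first 1
Round 2: Briarlake=18 Cedarfen=21 Elkhorn=24 Fernhollow=18 Hollowpine=10 Ironridge=22 → close Cedarfen (overflow 13)
  21÷5 = 4 each, +1 to first 1
Round 3: Briarlake=23 Elkhorn=28 Fernhollow=22 Hollowpine=14 Ironridge=26 → close Elkhorn (overflow 17)
  28÷4 = 7 each, +1 to first 0
Round 4: Briarlake=30 Fernhollow=29 Hollowpine=21 Ironridge=33 → close Briarlake (overflow 21)
  30÷3 = 10 each, +1 to first 0
Round 5: Fernhollow=39 Hollowpine=31 Ironridge=43 → close Ironridge (overflow 30)
  43÷2 = 21 each, +1 to first 1
Round 6: Fernhollow=61 Hollowpine=52 → close Fernhollow (overflow 46)
  61÷1 = 61 each, +1 to first 0

Closure order: Ashgrove, Cedarfen, Elkhorn, Briarlake, Ironridge, Fernhollow
Last habitat: Hollowpine with 113 animals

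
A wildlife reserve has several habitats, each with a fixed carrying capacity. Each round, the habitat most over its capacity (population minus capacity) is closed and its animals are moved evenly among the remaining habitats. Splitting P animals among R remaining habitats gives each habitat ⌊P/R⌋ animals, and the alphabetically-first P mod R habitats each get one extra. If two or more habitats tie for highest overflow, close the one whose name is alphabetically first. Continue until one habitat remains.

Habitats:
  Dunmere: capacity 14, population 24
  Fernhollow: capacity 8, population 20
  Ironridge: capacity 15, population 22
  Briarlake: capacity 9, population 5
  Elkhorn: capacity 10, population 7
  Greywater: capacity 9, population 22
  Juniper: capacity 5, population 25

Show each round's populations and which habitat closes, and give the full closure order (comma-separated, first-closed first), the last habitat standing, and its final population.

Closure order: Juniper, Greywater, Fernhollow, Dunmere, Ironridge, Briarlake
Last habitat: Elkhorn with 125 animals

Round 1: Briarlake=5 Dunmere=24 Elkhorn=7 Fernhollow=20 Greywater=22 Ironridge=22 Juniper=25 → close Juniper (overflow 20)
  25÷6 = 4 each, +1 to first 1
Round 2: Briarlake=10 Dunmere=28 Elkhorn=11 Fernhollow=24 Greywater=26 Ironridge=26 → close Greywater (overflow 17)
  26÷5 = 5 each, +1 to first 1
Round 3: Briarlake=16 Dunmere=33 Elkhorn=16 Fernhollow=29 Ironridge=31 → close Fernhollow (overflow 21)
  29÷4 = 7 each, +1 to first 1
Round 4: Briarlake=24 Dunmere=40 Elkhorn=23 Ironridge=38 → close Dunmere (overflow 26)
  40÷3 = 13 each, +1 to first 1
Round 5: Briarlake=38 Elkhorn=36 Ironridge=51 → close Ironridge (overflow 36)
  51÷2 = 25 each, +1 to first 1
Round 6: Briarlake=64 Elkhorn=61 → close Briarlake (overflow 55)
  64÷1 = 64 each, +1 to first 0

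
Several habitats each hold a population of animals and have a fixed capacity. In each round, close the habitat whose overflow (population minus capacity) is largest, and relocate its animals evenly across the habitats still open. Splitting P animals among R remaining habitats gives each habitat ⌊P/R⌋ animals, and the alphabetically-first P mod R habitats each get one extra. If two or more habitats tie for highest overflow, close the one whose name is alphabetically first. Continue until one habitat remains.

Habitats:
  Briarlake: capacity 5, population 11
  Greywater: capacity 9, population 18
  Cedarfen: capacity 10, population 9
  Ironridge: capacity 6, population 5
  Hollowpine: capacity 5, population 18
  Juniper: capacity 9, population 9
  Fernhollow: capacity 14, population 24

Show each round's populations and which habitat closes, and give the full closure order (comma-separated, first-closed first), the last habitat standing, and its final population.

Round 1: Briarlake=11 Cedarfen=9 Fernhollow=24 Greywater=18 Hollowpine=18 Ironridge=5 Juniper=9 → close Hollowpine (overflow 13)
  18÷6 = 3 each, +1 to first 0
Round 2: Briarlake=14 Cedarfen=12 Fernhollow=27 Greywater=21 Ironridge=8 Juniper=12 → close Fernhollow (overflow 13)
  27÷5 = 5 each, +1 to first 2
Round 3: Briarlake=20 Cedarfen=18 Greywater=26 Ironridge=13 Juniper=17 → close Greywater (overflow 17)
  26÷4 = 6 each, +1 to first 2
Round 4: Briarlake=27 Cedarfen=25 Ironridge=19 Juniper=23 → close Briarlake (overflow 22)
  27÷3 = 9 each, +1 to first 0
Round 5: Cedarfen=34 Ironridge=28 Juniper=32 → close Cedarfen (overflow 24)
  34÷2 = 17 each, +1 to first 0
Round 6: Ironridge=45 Juniper=49 → close Juniper (overflow 40)
  49÷1 = 49 each, +1 to first 0

Closure order: Hollowpine, Fernhollow, Greywater, Briarlake, Cedarfen, Juniper
Last habitat: Ironridge with 94 animals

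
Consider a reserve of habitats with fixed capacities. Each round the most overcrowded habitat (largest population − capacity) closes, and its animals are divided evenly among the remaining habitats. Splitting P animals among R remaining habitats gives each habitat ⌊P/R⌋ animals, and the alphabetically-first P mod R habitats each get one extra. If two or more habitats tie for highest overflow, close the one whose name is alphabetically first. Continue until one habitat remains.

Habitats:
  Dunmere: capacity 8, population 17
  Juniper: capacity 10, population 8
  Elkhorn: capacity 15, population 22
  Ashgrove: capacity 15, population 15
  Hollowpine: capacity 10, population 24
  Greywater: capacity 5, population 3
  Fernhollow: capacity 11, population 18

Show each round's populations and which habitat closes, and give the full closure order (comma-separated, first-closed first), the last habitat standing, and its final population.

Closure order: Hollowpine, Dunmere, Elkhorn, Fernhollow, Ashgrove, Greywater
Last habitat: Juniper with 107 animals

Round 1: Ashgrove=15 Dunmere=17 Elkhorn=22 Fernhollow=18 Greywater=3 Hollowpine=24 Juniper=8 → close Hollowpine (overflow 14)
  24÷6 = 4 each, +1 to first 0
Round 2: Ashgrove=19 Dunmere=21 Elkhorn=26 Fernhollow=22 Greywater=7 Juniper=12 → close Dunmere (overflow 13)
  21÷5 = 4 each, +1 to first 1
Round 3: Ashgrove=24 Elkhorn=30 Fernhollow=26 Greywater=11 Juniper=16 → close Elkhorn (overflow 15)
  30÷4 = 7 each, +1 to first 2
Round 4: Ashgrove=32 Fernhollow=34 Greywater=18 Juniper=23 → close Fernhollow (overflow 23)
  34÷3 = 11 each, +1 to first 1
Round 5: Ashgrove=44 Greywater=29 Juniper=34 → close Ashgrove (overflow 29)
  44÷2 = 22 each, +1 to first 0
Round 6: Greywater=51 Juniper=56 → close Greywater (overflow 46)
  51÷1 = 51 each, +1 to first 0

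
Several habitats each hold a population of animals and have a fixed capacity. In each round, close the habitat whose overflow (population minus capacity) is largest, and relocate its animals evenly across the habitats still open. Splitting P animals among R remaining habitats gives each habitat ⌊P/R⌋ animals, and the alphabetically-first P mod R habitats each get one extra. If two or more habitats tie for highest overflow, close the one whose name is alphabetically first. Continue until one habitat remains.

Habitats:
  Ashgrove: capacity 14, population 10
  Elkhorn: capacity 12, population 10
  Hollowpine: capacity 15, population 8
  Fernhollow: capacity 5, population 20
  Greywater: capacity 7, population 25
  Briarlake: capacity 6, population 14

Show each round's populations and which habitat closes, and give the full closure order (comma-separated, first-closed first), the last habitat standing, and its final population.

Closure order: Greywater, Fernhollow, Briarlake, Ashgrove, Elkhorn
Last habitat: Hollowpine with 87 animals

Round 1: Ashgrove=10 Briarlake=14 Elkhorn=10 Fernhollow=20 Greywater=25 Hollowpine=8 → close Greywater (overflow 18)
  25÷5 = 5 each, +1 to first 0
Round 2: Ashgrove=15 Briarlake=19 Elkhorn=15 Fernhollow=25 Hollowpine=13 → close Fernhollow (overflow 20)
  25÷4 = 6 each, +1 to first 1
Round 3: Ashgrove=22 Briarlake=25 Elkhorn=21 Hollowpine=19 → close Briarlake (overflow 19)
  25÷3 = 8 each, +1 to first 1
Round 4: Ashgrove=31 Elkhorn=29 Hollowpine=27 → close Ashgrove (overflow 17)
  31÷2 = 15 each, +1 to first 1
Round 5: Elkhorn=45 Hollowpine=42 → close Elkhorn (overflow 33)
  45÷1 = 45 each, +1 to first 0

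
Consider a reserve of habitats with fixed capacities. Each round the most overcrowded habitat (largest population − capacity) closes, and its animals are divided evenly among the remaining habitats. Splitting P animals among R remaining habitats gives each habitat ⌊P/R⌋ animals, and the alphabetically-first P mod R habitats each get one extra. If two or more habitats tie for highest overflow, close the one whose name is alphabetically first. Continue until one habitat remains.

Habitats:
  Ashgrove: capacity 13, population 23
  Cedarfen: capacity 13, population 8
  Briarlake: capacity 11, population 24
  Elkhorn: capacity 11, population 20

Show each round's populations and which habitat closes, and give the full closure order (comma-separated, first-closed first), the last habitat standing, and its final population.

Round 1: Ashgrove=23 Briarlake=24 Cedarfen=8 Elkhorn=20 → close Briarlake (overflow 13)
  24÷3 = 8 each, +1 to first 0
Round 2: Ashgrove=31 Cedarfen=16 Elkhorn=28 → close Ashgrove (overflow 18)
  31÷2 = 15 each, +1 to first 1
Round 3: Cedarfen=32 Elkhorn=43 → close Elkhorn (overflow 32)
  43÷1 = 43 each, +1 to first 0

Closure order: Briarlake, Ashgrove, Elkhorn
Last habitat: Cedarfen with 75 animals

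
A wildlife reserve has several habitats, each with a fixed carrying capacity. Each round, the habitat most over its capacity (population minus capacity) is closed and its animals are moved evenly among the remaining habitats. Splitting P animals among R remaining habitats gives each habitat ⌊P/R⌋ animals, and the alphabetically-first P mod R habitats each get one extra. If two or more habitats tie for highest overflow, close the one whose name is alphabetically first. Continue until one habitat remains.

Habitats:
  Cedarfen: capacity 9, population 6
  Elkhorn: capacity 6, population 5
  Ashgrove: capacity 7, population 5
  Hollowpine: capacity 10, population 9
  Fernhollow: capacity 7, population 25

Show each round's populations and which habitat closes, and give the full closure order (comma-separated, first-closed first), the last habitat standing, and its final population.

Closure order: Fernhollow, Ashgrove, Elkhorn, Hollowpine
Last habitat: Cedarfen with 50 animals

Round 1: Ashgrove=5 Cedarfen=6 Elkhorn=5 Fernhollow=25 Hollowpine=9 → close Fernhollow (overflow 18)
  25÷4 = 6 each, +1 to first 1
Round 2: Ashgrove=12 Cedarfen=12 Elkhorn=11 Hollowpine=15 → close Ashgrove (overflow 5)
  12÷3 = 4 each, +1 to first 0
Round 3: Cedarfen=16 Elkhorn=15 Hollowpine=19 → close Elkhorn (overflow 9)
  15÷2 = 7 each, +1 to first 1
Round 4: Cedarfen=24 Hollowpine=26 → close Hollowpine (overflow 16)
  26÷1 = 26 each, +1 to first 0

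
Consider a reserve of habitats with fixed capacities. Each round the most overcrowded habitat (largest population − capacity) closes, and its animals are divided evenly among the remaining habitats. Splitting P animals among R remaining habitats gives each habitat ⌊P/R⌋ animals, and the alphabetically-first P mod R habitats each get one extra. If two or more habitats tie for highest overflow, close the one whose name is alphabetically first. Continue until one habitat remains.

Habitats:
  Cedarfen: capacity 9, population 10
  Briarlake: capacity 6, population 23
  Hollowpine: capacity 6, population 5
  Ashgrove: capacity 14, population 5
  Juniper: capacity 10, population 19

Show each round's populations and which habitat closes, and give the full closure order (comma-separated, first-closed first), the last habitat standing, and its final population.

Closure order: Briarlake, Juniper, Cedarfen, Hollowpine
Last habitat: Ashgrove with 62 animals

Round 1: Ashgrove=5 Briarlake=23 Cedarfen=10 Hollowpine=5 Juniper=19 → close Briarlake (overflow 17)
  23÷4 = 5 each, +1 to first 3
Round 2: Ashgrove=11 Cedarfen=16 Hollowpine=11 Juniper=24 → close Juniper (overflow 14)
  24÷3 = 8 each, +1 to first 0
Round 3: Ashgrove=19 Cedarfen=24 Hollowpine=19 → close Cedarfen (overflow 15)
  24÷2 = 12 each, +1 to first 0
Round 4: Ashgrove=31 Hollowpine=31 → close Hollowpine (overflow 25)
  31÷1 = 31 each, +1 to first 0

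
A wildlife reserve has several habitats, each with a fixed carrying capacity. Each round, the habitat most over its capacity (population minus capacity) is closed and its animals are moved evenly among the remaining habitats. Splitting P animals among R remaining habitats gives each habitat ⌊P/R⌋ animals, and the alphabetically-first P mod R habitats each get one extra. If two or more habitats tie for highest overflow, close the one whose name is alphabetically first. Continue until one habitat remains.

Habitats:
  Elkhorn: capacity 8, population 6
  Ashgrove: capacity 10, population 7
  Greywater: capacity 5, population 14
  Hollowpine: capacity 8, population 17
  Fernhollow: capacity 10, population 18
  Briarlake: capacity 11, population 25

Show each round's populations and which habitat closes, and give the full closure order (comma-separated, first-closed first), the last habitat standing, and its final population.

Round 1: Ashgrove=7 Briarlake=25 Elkhorn=6 Fernhollow=18 Greywater=14 Hollowpine=17 → close Briarlake (overflow 14)
  25÷5 = 5 each, +1 to first 0
Round 2: Ashgrove=12 Elkhorn=11 Fernhollow=23 Greywater=19 Hollowpine=22 → close Greywater (overflow 14)
  19÷4 = 4 each, +1 to first 3
Round 3: Ashgrove=17 Elkhorn=16 Fernhollow=28 Hollowpine=26 → close Fernhollow (overflow 18)
  28÷3 = 9 each, +1 to first 1
Round 4: Ashgrove=27 Elkhorn=25 Hollowpine=35 → close Hollowpine (overflow 27)
  35÷2 = 17 each, +1 to first 1
Round 5: Ashgrove=45 Elkhorn=42 → close Ashgrove (overflow 35)
  45÷1 = 45 each, +1 to first 0

Closure order: Briarlake, Greywater, Fernhollow, Hollowpine, Ashgrove
Last habitat: Elkhorn with 87 animals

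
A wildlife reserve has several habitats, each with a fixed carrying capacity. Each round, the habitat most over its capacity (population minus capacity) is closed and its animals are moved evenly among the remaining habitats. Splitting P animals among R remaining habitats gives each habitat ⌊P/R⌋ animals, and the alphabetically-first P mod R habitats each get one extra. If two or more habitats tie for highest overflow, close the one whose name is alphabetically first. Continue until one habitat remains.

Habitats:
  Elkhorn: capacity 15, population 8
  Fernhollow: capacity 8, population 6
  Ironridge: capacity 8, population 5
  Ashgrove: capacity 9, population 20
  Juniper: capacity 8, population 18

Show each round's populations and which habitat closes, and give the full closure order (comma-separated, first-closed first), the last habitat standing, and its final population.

Round 1: Ashgrove=20 Elkhorn=8 Fernhollow=6 Ironridge=5 Juniper=18 → close Ashgrove (overflow 11)
  20÷4 = 5 each, +1 to first 0
Round 2: Elkhorn=13 Fernhollow=11 Ironridge=10 Juniper=23 → close Juniper (overflow 15)
  23÷3 = 7 each, +1 to first 2
Round 3: Elkhorn=21 Fernhollow=19 Ironridge=17 → close Fernhollow (overflow 11)
  19÷2 = 9 each, +1 to first 1
Round 4: Elkhorn=31 Ironridge=26 → close Ironridge (overflow 18)
  26÷1 = 26 each, +1 to first 0

Closure order: Ashgrove, Juniper, Fernhollow, Ironridge
Last habitat: Elkhorn with 57 animals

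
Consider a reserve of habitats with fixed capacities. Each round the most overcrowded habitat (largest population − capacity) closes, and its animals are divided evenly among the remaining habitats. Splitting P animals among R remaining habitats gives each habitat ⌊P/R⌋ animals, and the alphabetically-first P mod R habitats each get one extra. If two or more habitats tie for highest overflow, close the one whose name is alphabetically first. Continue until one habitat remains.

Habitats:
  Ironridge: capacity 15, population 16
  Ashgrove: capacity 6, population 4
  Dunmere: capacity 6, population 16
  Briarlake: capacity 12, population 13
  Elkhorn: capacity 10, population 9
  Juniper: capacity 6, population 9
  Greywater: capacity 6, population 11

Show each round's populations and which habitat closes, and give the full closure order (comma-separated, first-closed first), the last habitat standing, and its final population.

Closure order: Dunmere, Greywater, Briarlake, Ironridge, Elkhorn, Ashgrove
Last habitat: Juniper with 78 animals

Round 1: Ashgrove=4 Briarlake=13 Dunmere=16 Elkhorn=9 Greywater=11 Ironridge=16 Juniper=9 → close Dunmere (overflow 10)
  16÷6 = 2 each, +1 to first 4
Round 2: Ashgrove=7 Briarlake=16 Elkhorn=12 Greywater=14 Ironridge=18 Juniper=11 → close Greywater (overflow 8)
  14÷5 = 2 each, +1 to first 4
Round 3: Ashgrove=10 Briarlake=19 Elkhorn=15 Ironridge=21 Juniper=13 → close Briarlake (overflow 7)
  19÷4 = 4 each, +1 to first 3
Round 4: Ashgrove=15 Elkhorn=20 Ironridge=26 Juniper=17 → close Ironridge (overflow 11)
  26÷3 = 8 each, +1 to first 2
Round 5: Ashgrove=24 Elkhorn=29 Juniper=25 → close Elkhorn (overflow 19)
  29÷2 = 14 each, +1 to first 1
Round 6: Ashgrove=39 Juniper=39 → close Ashgrove (overflow 33)
  39÷1 = 39 each, +1 to first 0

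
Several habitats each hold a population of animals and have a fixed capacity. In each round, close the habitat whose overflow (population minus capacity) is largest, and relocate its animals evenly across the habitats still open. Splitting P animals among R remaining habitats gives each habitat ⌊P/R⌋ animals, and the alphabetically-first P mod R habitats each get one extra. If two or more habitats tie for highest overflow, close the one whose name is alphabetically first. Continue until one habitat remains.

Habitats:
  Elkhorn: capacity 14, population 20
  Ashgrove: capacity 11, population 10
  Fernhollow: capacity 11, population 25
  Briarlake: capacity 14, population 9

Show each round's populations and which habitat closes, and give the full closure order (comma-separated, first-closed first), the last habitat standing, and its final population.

Round 1: Ashgrove=10 Briarlake=9 Elkhorn=20 Fernhollow=25 → close Fernhollow (overflow 14)
  25÷3 = 8 each, +1 to first 1
Round 2: Ashgrove=19 Briarlake=17 Elkhorn=28 → close Elkhorn (overflow 14)
  28÷2 = 14 each, +1 to first 0
Round 3: Ashgrove=33 Briarlake=31 → close Ashgrove (overflow 22)
  33÷1 = 33 each, +1 to first 0

Closure order: Fernhollow, Elkhorn, Ashgrove
Last habitat: Briarlake with 64 animals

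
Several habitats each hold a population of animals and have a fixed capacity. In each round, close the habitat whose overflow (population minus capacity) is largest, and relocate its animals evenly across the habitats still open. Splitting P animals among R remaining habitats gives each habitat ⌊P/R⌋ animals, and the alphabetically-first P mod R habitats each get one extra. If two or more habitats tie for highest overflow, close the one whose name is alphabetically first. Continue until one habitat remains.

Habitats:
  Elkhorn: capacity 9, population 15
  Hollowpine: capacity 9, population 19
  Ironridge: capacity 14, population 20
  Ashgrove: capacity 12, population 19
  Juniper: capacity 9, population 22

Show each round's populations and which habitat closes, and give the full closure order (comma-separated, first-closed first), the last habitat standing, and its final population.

Round 1: Ashgrove=19 Elkhorn=15 Hollowpine=19 Ironridge=20 Juniper=22 → close Juniper (overflow 13)
  22÷4 = 5 each, +1 to first 2
Round 2: Ashgrove=25 Elkhorn=21 Hollowpine=24 Ironridge=25 → close Hollowpine (overflow 15)
  24÷3 = 8 each, +1 to first 0
Round 3: Ashgrove=33 Elkhorn=29 Ironridge=33 → close Ashgrove (overflow 21)
  33÷2 = 16 each, +1 to first 1
Round 4: Elkhorn=46 Ironridge=49 → close Elkhorn (overflow 37)
  46÷1 = 46 each, +1 to first 0

Closure order: Juniper, Hollowpine, Ashgrove, Elkhorn
Last habitat: Ironridge with 95 animals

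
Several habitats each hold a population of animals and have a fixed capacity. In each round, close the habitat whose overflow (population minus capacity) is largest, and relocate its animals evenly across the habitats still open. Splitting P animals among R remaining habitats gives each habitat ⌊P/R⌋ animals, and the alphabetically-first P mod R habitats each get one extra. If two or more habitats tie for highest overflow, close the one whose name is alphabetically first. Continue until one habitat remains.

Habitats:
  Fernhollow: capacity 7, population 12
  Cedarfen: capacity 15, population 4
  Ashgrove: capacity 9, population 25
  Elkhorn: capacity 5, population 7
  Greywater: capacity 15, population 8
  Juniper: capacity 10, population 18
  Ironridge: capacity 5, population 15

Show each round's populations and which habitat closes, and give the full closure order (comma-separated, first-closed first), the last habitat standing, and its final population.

Closure order: Ashgrove, Ironridge, Juniper, Fernhollow, Elkhorn, Greywater
Last habitat: Cedarfen with 89 animals

Round 1: Ashgrove=25 Cedarfen=4 Elkhorn=7 Fernhollow=12 Greywater=8 Ironridge=15 Juniper=18 → close Ashgrove (overflow 16)
  25÷6 = 4 each, +1 to first 1
Round 2: Cedarfen=9 Elkhorn=11 Fernhollow=16 Greywater=12 Ironridge=19 Juniper=22 → close Ironridge (overflow 14)
  19÷5 = 3 each, +1 to first 4
Round 3: Cedarfen=13 Elkhorn=15 Fernhollow=20 Greywater=16 Juniper=25 → close Juniper (overflow 15)
  25÷4 = 6 each, +1 to first 1
Round 4: Cedarfen=20 Elkhorn=21 Fernhollow=26 Greywater=22 → close Fernhollow (overflow 19)
  26÷3 = 8 each, +1 to first 2
Round 5: Cedarfen=29 Elkhorn=30 Greywater=30 → close Elkhorn (overflow 25)
  30÷2 = 15 each, +1 to first 0
Round 6: Cedarfen=44 Greywater=45 → close Greywater (overflow 30)
  45÷1 = 45 each, +1 to first 0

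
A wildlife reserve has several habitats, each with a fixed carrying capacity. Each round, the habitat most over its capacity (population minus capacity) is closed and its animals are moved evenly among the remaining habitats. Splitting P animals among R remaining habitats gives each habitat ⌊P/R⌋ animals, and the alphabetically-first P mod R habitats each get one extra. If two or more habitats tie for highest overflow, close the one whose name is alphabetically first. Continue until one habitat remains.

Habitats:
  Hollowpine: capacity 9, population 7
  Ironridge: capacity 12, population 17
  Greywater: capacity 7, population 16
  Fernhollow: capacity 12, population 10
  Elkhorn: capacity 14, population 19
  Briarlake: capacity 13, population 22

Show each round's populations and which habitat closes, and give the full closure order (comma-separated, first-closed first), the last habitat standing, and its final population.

Closure order: Briarlake, Greywater, Elkhorn, Ironridge, Fernhollow
Last habitat: Hollowpine with 91 animals

Round 1: Briarlake=22 Elkhorn=19 Fernhollow=10 Greywater=16 Hollowpine=7 Ironridge=17 → close Briarlake (overflow 9)
  22÷5 = 4 each, +1 to first 2
Round 2: Elkhorn=24 Fernhollow=15 Greywater=20 Hollowpine=11 Ironridge=21 → close Greywater (overflow 13)
  20÷4 = 5 each, +1 to first 0
Round 3: Elkhorn=29 Fernhollow=20 Hollowpine=16 Ironridge=26 → close Elkhorn (overflow 15)
  29÷3 = 9 each, +1 to first 2
Round 4: Fernhollow=30 Hollowpine=26 Ironridge=35 → close Ironridge (overflow 23)
  35÷2 = 17 each, +1 to first 1
Round 5: Fernhollow=48 Hollowpine=43 → close Fernhollow (overflow 36)
  48÷1 = 48 each, +1 to first 0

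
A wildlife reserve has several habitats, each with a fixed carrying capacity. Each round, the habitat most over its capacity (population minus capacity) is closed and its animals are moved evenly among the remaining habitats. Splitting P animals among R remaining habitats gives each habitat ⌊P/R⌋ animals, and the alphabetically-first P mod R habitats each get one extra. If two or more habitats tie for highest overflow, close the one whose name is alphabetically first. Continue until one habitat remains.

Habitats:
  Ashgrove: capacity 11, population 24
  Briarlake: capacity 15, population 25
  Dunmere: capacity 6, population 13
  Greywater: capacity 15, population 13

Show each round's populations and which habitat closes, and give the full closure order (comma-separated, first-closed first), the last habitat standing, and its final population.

Closure order: Ashgrove, Briarlake, Dunmere
Last habitat: Greywater with 75 animals

Round 1: Ashgrove=24 Briarlake=25 Dunmere=13 Greywater=13 → close Ashgrove (overflow 13)
  24÷3 = 8 each, +1 to first 0
Round 2: Briarlake=33 Dunmere=21 Greywater=21 → close Briarlake (overflow 18)
  33÷2 = 16 each, +1 to first 1
Round 3: Dunmere=38 Greywater=37 → close Dunmere (overflow 32)
  38÷1 = 38 each, +1 to first 0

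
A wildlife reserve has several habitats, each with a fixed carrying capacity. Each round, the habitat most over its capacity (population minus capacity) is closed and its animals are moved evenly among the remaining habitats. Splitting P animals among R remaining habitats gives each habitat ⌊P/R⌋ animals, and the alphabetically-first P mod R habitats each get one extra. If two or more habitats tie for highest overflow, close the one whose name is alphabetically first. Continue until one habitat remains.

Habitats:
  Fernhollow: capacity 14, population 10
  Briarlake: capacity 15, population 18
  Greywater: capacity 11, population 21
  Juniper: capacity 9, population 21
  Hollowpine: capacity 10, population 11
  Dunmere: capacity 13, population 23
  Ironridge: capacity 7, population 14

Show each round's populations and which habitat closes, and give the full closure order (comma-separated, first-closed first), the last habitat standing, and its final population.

Closure order: Juniper, Dunmere, Greywater, Ironridge, Briarlake, Hollowpine
Last habitat: Fernhollow with 118 animals

Round 1: Briarlake=18 Dunmere=23 Fernhollow=10 Greywater=21 Hollowpine=11 Ironridge=14 Juniper=21 → close Juniper (overflow 12)
  21÷6 = 3 each, +1 to first 3
Round 2: Briarlake=22 Dunmere=27 Fernhollow=14 Greywater=24 Hollowpine=14 Ironridge=17 → close Dunmere (overflow 14)
  27÷5 = 5 each, +1 to first 2
Round 3: Briarlake=28 Fernhollow=20 Greywater=29 Hollowpine=19 Ironridge=22 → close Greywater (overflow 18)
  29÷4 = 7 each, +1 to first 1
Round 4: Briarlake=36 Fernhollow=27 Hollowpine=26 Ironridge=29 → close Ironridge (overflow 22)
  29÷3 = 9 each, +1 to first 2
Round 5: Briarlake=46 Fernhollow=37 Hollowpine=35 → close Briarlake (overflow 31)
  46÷2 = 23 each, +1 to first 0
Round 6: Fernhollow=60 Hollowpine=58 → close Hollowpine (overflow 48)
  58÷1 = 58 each, +1 to first 0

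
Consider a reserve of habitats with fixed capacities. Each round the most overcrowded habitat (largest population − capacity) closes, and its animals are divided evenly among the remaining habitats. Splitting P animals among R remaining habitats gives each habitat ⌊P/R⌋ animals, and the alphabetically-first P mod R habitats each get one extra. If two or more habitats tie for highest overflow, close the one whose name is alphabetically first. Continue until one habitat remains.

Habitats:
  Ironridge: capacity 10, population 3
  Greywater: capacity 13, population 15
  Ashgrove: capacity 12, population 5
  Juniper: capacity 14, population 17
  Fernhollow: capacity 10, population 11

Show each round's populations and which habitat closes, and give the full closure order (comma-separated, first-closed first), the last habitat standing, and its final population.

Closure order: Juniper, Greywater, Fernhollow, Ashgrove
Last habitat: Ironridge with 51 animals

Round 1: Ashgrove=5 Fernhollow=11 Greywater=15 Ironridge=3 Juniper=17 → close Juniper (overflow 3)
  17÷4 = 4 each, +1 to first 1
Round 2: Ashgrove=10 Fernhollow=15 Greywater=19 Ironridge=7 → close Greywater (overflow 6)
  19÷3 = 6 each, +1 to first 1
Round 3: Ashgrove=17 Fernhollow=21 Ironridge=13 → close Fernhollow (overflow 11)
  21÷2 = 10 each, +1 to first 1
Round 4: Ashgrove=28 Ironridge=23 → close Ashgrove (overflow 16)
  28÷1 = 28 each, +1 to first 0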